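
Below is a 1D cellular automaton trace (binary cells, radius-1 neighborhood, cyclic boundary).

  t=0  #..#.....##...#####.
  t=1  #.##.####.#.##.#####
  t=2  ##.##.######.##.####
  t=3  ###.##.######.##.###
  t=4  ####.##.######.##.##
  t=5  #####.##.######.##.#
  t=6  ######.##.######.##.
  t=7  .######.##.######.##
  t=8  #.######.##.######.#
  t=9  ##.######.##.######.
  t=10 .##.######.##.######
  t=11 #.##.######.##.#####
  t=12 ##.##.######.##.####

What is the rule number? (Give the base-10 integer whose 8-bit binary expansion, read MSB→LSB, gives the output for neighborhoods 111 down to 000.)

  ###|#  b7=1 t=0,i=15
  ##.|#  b6=1 t=0,i=10
  #.#|#  b5=1 t=0,i=19
  #..|.  b4=0 t=0,i=1
  .##|.  b3=0 t=0,i=9
  .#.|#  b2=1 t=0,i=0
  ..#|#  b1=1 t=0,i=2
  ...|#  b0=1 t=0,i=5
  bits 11100111 = 231

231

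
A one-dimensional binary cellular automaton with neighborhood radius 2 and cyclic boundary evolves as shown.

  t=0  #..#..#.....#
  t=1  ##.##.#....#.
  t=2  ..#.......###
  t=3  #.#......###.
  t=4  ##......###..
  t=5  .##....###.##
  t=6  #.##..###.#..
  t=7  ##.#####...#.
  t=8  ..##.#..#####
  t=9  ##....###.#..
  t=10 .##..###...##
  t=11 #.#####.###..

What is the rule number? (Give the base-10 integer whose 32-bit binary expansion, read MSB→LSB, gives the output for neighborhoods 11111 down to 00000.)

2343198396

  [31] ##### => #  t=7,i=5
  [30] ####. => .  t=7,i=6
  [29] ###.# => .  t=3,i=11
  [28] ###.. => .  t=2,i=12
  [27] ##.## => #  t=1,i=2
  [26] ##.#. => .  t=1,i=5
  [25] ##..# => #  t=0,i=1
  [24] ##... => #  t=4,i=2
  [23] #.### => #  t=7,i=3
  [22] #.##. => .  t=1,i=0
  [21] #.#.# => #  t=3,i=0
  [20] #.#.. => .  t=1,i=6
  [19] #..## => #  t=4,i=12
  [18] #..#. => .  t=0,i=2
  [17] #...# => #  t=7,i=9
  [16] #.... => .  t=0,i=8
  [15] .#### => .  t=7,i=4
  [14] .###. => #  t=2,i=11
  [13] .##.# => .  t=1,i=1
  [12] .##.. => #  t=0,i=0
  [11] .#.## => #  t=1,i=12
  [10] .#.#. => #  t=3,i=1
  [9] .#..# => #  t=0,i=4
  [8] .#... => .  t=0,i=7
  [7] ..### => #  t=2,i=10
  [6] ..##. => .  t=0,i=12
  [5] ..#.# => #  t=1,i=11
  [4] ..#.. => #  t=0,i=3
  [3] ...## => #  t=0,i=11
  [2] ...#. => #  t=1,i=10
  [1] ....# => .  t=0,i=10
  [0] ..... => .  t=0,i=9
  bits 10001011101010100101111010111100 = 2343198396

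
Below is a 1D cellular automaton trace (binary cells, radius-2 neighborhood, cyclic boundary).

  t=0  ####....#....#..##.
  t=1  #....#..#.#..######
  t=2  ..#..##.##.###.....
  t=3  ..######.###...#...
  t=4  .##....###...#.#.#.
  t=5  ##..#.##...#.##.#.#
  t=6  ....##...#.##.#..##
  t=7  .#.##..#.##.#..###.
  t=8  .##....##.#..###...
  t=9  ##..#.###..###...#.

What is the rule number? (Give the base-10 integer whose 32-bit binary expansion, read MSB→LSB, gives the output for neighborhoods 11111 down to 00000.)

  [31] ##### => .  t=1,i=15
  [30] ####. => .  t=0,i=2
  [29] ###.# => #  t=3,i=7
  [28] ###.. => .  t=0,i=3
  [27] ##.## => #  t=0,i=18
  [26] ##.#. => .  t=5,i=15
  [25] ##..# => .  t=5,i=2
  [24] ##... => .  t=0,i=4
  [23] #.### => #  t=0,i=0
  [22] #.##. => .  t=2,i=8
  [21] #.#.# => .  t=4,i=15
  [20] #.#.. => .  t=1,i=10
  [19] #..## => #  t=0,i=15
  [18] #..#. => .  t=1,i=7
  [17] #...# => #  t=3,i=13
  [16] #.... => #  t=0,i=5
  [15] .#### => .  t=0,i=1
  [14] .###. => .  t=2,i=12
  [13] .##.# => #  t=0,i=17
  [12] .##.. => .  t=4,i=2
  [11] .#.## => #  t=5,i=5
  [10] .#.#. => #  t=1,i=9
  [9] .#..# => #  t=0,i=14
  [8] .#... => .  t=0,i=9
  [7] ..### => #  t=1,i=13
  [6] ..##. => #  t=0,i=16
  [5] ..#.# => #  t=1,i=8
  [4] ..#.. => #  t=0,i=8
  [3] ...## => #  t=3,i=1
  [2] ...#. => .  t=0,i=7
  [1] ....# => .  t=0,i=6
  [0] ..... => .  t=2,i=16
  bits 00101000100010110010111011111000 = 680210168

680210168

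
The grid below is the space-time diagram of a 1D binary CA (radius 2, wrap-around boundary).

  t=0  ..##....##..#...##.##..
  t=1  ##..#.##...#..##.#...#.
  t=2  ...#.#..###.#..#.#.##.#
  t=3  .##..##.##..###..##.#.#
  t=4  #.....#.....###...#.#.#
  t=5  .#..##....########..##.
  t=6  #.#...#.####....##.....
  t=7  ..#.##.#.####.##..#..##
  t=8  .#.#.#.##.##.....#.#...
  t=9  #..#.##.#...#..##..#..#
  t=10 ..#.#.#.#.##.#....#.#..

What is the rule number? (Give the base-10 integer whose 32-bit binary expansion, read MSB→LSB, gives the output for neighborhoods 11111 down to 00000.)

  ##### -> .   bit 31 = 0  t=5,i=12
  ####. -> #   bit 30 = 1  t=5,i=16
  ###.# -> .   bit 29 = 0  t=2,i=10
  ###.. -> #   bit 28 = 1  t=3,i=14
  ##.## -> .   bit 27 = 0  t=0,i=18
  ##.#. -> .   bit 26 = 0  t=1,i=16
  ##..# -> .   bit 25 = 0  t=0,i=10
  ##... -> #   bit 24 = 1  t=0,i=4
  #.### -> .   bit 23 = 0  t=6,i=8
  #.##. -> .   bit 22 = 0  t=0,i=19
  #.#.# -> #   bit 21 = 1  t=2,i=17
  #.#.. -> #   bit 20 = 1  t=1,i=17
  #..## -> .   bit 19 = 0  t=1,i=13
  #..#. -> #   bit 18 = 1  t=0,i=11
  #...# -> #   bit 17 = 1  t=0,i=14
  #.... -> .   bit 16 = 0  t=0,i=5
  .#### -> #   bit 15 = 1  t=5,i=11
  .###. -> #   bit 14 = 1  t=2,i=9
  .##.# -> #   bit 13 = 1  t=0,i=17
  .##.. -> .   bit 12 = 0  t=0,i=3
  .#.## -> #   bit 11 = 1  t=1,i=5
  .#.#. -> .   bit 10 = 0  t=2,i=4
  .#..# -> #   bit 9 = 1  t=1,i=12
  .#... -> .   bit 8 = 0  t=0,i=13
  ..### -> #   bit 7 = 1  t=2,i=8
  ..##. -> .   bit 6 = 0  t=0,i=2
  ..#.# -> .   bit 5 = 0  t=1,i=4
  ..#.. -> .   bit 4 = 0  t=0,i=12
  ...## -> #   bit 3 = 1  t=0,i=1
  ...#. -> #   bit 2 = 1  t=1,i=10
  ....# -> #   bit 1 = 1  t=0,i=0
  ..... -> .   bit 0 = 0  t=4,i=3
  bits 01010001001101101110101010001110 = 1362553486

1362553486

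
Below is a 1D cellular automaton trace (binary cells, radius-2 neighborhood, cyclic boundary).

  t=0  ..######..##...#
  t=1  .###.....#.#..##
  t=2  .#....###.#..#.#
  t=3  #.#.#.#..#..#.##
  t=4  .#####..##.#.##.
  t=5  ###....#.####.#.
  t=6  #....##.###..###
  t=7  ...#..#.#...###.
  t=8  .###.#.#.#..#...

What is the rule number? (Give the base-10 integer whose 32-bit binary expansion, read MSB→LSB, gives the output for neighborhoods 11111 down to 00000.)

78429591

  #####|.  b31=0 t=0,i=4
  ####.|.  b30=0 t=0,i=6
  ###.#|.  b29=0 t=2,i=8
  ###..|.  b28=0 t=0,i=7
  ##.##|.  b27=0 t=1,i=0
  ##.#.|#  b26=1 t=2,i=9
  ##..#|.  b25=0 t=0,i=8
  ##...|.  b24=0 t=0,i=12
  #.###|#  b23=1 t=1,i=1
  #.##.|.  b22=0 t=4,i=13
  #.#.#|#  b21=1 t=2,i=15
  #.#..|.  b20=0 t=1,i=11
  #..##|#  b19=1 t=0,i=1
  #..#.|#  b18=1 t=2,i=12
  #...#|.  b17=0 t=0,i=13
  #....|.  b16=0 t=1,i=5
  .####|#  b15=1 t=0,i=3
  .###.|.  b14=0 t=1,i=2
  .##.#|#  b13=1 t=1,i=15
  .##..|#  b12=1 t=0,i=11
  .#.##|#  b11=1 t=3,i=13
  .#.#.|#  b10=1 t=1,i=10
  .#..#|.  b9=0 t=0,i=0
  .#...|#  b8=1 t=2,i=2
  ..###|#  b7=1 t=0,i=2
  ..##.|.  b6=0 t=0,i=10
  ..#.#|.  b5=0 t=1,i=9
  ..#..|#  b4=1 t=0,i=15
  ...##|.  b3=0 t=2,i=5
  ...#.|#  b2=1 t=0,i=14
  ....#|#  b1=1 t=1,i=7
  .....|#  b0=1 t=1,i=6
  bits 00000100101011001011110110010111 = 78429591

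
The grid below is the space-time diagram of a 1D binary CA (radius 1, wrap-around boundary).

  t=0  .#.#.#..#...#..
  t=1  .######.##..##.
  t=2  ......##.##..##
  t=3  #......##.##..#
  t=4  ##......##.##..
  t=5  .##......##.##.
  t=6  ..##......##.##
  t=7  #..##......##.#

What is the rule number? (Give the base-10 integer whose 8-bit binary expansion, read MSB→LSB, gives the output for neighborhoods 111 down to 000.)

  nb ###: next=.  (t=1,i=2, bit7=0)
  nb ##.: next=#  (t=1,i=6, bit6=1)
  nb #.#: next=#  (t=0,i=2, bit5=1)
  nb #..: next=#  (t=0,i=6, bit4=1)
  nb .##: next=.  (t=1,i=1, bit3=0)
  nb .#.: next=#  (t=0,i=1, bit2=1)
  nb ..#: next=.  (t=0,i=0, bit1=0)
  nb ...: next=.  (t=0,i=10, bit0=0)
  bits 01110100 = 116

116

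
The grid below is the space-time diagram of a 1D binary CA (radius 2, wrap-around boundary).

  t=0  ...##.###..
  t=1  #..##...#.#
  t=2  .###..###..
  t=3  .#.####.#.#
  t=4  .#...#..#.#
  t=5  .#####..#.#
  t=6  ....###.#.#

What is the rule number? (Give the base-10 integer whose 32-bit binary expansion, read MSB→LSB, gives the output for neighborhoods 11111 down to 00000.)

1379607029

  #####|.  b31=0 t=5,i=3
  ####.|#  b30=1 t=3,i=5
  ###.#|.  b29=0 t=3,i=6
  ###..|#  b28=1 t=0,i=8
  ##.##|.  b27=0 t=0,i=5
  ##.#.|.  b26=0 t=3,i=7
  ##..#|#  b25=1 t=1,i=1
  ##...|.  b24=0 t=0,i=9
  #.###|.  b23=0 t=0,i=6
  #.##.|.  b22=0 t=1,i=10
  #.#.#|#  b21=1 t=3,i=1
  #.#..|#  b20=1 t=4,i=1
  #..##|#  b19=1 t=1,i=2
  #..#.|.  b18=0 t=4,i=7
  #...#|#  b17=1 t=1,i=6
  #....|#  b16=1 t=0,i=10
  .####|.  b15=0 t=3,i=4
  .###.|.  b14=0 t=0,i=7
  .##.#|#  b13=1 t=0,i=4
  .##..|.  b12=0 t=1,i=0
  .#.##|.  b11=0 t=1,i=9
  .#.#.|.  b10=0 t=3,i=0
  .#..#|.  b9=0 t=4,i=6
  .#...|#  b8=1 t=4,i=2
  ..###|#  b7=1 t=2,i=1
  ..##.|#  b6=1 t=0,i=3
  ..#.#|#  b5=1 t=1,i=8
  ..#..|#  b4=1 t=4,i=5
  ...##|.  b3=0 t=0,i=2
  ...#.|#  b2=1 t=1,i=7
  ....#|.  b1=0 t=0,i=1
  .....|#  b0=1 t=0,i=0
  bits 01010010001110110010000111110101 = 1379607029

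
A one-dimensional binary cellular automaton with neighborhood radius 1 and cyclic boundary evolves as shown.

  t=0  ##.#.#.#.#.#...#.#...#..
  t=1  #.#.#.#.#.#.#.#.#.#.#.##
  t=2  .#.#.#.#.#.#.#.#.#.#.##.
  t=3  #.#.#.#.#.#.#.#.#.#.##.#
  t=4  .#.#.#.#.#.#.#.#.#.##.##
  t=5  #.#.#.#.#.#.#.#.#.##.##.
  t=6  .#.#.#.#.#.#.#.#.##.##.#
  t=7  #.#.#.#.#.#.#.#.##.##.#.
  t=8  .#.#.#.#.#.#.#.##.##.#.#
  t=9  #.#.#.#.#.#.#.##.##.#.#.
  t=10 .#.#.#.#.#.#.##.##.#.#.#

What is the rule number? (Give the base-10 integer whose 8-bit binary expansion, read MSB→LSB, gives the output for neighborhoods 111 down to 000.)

  nb ###: next=.  (t=1,i=23, bit7=0)
  nb ##.: next=.  (t=0,i=1, bit6=0)
  nb #.#: next=#  (t=0,i=2, bit5=1)
  nb #..: next=#  (t=0,i=12, bit4=1)
  nb .##: next=#  (t=0,i=0, bit3=1)
  nb .#.: next=.  (t=0,i=3, bit2=0)
  nb ..#: next=#  (t=0,i=14, bit1=1)
  nb ...: next=.  (t=0,i=13, bit0=0)
  bits 00111010 = 58

58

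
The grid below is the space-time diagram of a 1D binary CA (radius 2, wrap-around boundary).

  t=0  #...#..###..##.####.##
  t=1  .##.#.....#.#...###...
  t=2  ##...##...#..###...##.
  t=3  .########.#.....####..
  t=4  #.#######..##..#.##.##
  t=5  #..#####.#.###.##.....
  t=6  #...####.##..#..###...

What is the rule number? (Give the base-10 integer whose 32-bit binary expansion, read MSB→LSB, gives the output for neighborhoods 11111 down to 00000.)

3810761080

  ##### -> #   bit 31 = 1  t=3,i=3
  ####. -> #   bit 30 = 1  t=0,i=17
  ###.# -> #   bit 29 = 1  t=0,i=18
  ###.. -> .   bit 28 = 0  t=0,i=0
  ##.## -> .   bit 27 = 0  t=0,i=14
  ##.#. -> .   bit 26 = 0  t=1,i=3
  ##..# -> #   bit 25 = 1  t=0,i=10
  ##... -> #   bit 24 = 1  t=0,i=1
  #.### -> .   bit 23 = 0  t=0,i=15
  #.##. -> .   bit 22 = 0  t=2,i=0
  #.#.# -> #   bit 21 = 1  t=5,i=9
  #.#.. -> .   bit 20 = 0  t=1,i=4
  #..## -> .   bit 19 = 0  t=0,i=6
  #..#. -> .   bit 18 = 0  t=4,i=14
  #...# -> #   bit 17 = 1  t=0,i=2
  #.... -> #   bit 16 = 1  t=1,i=6
  .#### -> #   bit 15 = 1  t=0,i=16
  .###. -> .   bit 14 = 0  t=0,i=8
  .##.# -> .   bit 13 = 0  t=0,i=13
  .##.. -> #   bit 12 = 1  t=2,i=1
  .#.## -> #   bit 11 = 1  t=4,i=16
  .#.#. -> .   bit 10 = 0  t=1,i=11
  .#..# -> .   bit 9 = 0  t=0,i=5
  .#... -> #   bit 8 = 1  t=1,i=5
  ..### -> .   bit 7 = 0  t=0,i=7
  ..##. -> #   bit 6 = 1  t=0,i=12
  ..#.# -> #   bit 5 = 1  t=1,i=10
  ..#.. -> #   bit 4 = 1  t=0,i=4
  ...## -> #   bit 3 = 1  t=1,i=0
  ...#. -> .   bit 2 = 0  t=0,i=3
  ....# -> .   bit 1 = 0  t=1,i=8
  ..... -> .   bit 0 = 0  t=1,i=7
  bits 11100011001000111001100101111000 = 3810761080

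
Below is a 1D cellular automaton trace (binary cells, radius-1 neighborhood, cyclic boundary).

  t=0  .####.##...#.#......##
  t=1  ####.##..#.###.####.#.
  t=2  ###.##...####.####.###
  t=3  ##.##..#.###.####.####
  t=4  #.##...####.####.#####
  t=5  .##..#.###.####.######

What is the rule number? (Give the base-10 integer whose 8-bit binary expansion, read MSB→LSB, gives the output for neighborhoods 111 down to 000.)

  nb ###: next=#  (t=0,i=2, bit7=1)
  nb ##.: next=.  (t=0,i=4, bit6=0)
  nb #.#: next=#  (t=0,i=0, bit5=1)
  nb #..: next=.  (t=0,i=8, bit4=0)
  nb .##: next=#  (t=0,i=1, bit3=1)
  nb .#.: next=#  (t=0,i=11, bit2=1)
  nb ..#: next=.  (t=0,i=10, bit1=0)
  nb ...: next=#  (t=0,i=9, bit0=1)
  bits 10101101 = 173

173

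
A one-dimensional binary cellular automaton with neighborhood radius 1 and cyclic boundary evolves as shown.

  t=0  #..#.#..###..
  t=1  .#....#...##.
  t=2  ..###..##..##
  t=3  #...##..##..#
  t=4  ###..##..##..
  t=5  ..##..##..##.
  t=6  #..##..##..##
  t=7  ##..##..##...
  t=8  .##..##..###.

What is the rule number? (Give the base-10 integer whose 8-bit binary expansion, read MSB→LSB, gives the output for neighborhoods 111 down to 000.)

  [7] ### => .  t=0,i=9
  [6] ##. => #  t=0,i=10
  [5] #.# => .  t=0,i=4
  [4] #.. => #  t=0,i=1
  [3] .## => .  t=0,i=8
  [2] .#. => .  t=0,i=0
  [1] ..# => .  t=0,i=2
  [0] ... => #  t=1,i=3
  bits 01010001 = 81

81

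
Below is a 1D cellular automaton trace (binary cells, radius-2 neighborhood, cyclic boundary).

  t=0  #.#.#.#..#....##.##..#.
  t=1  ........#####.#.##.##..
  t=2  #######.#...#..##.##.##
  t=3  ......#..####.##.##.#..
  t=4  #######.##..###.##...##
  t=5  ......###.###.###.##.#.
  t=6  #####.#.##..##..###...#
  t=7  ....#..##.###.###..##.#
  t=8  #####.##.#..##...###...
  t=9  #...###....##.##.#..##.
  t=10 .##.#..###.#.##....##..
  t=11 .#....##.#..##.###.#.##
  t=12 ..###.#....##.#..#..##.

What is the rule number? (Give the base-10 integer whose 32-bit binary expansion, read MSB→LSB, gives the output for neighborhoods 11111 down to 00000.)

726600151

  #####|.  b31=0 t=1,i=10
  ####.|.  b30=0 t=1,i=11
  ###.#|#  b29=1 t=1,i=12
  ###..|.  b28=0 t=6,i=18
  ##.##|#  b27=1 t=0,i=16
  ##.#.|.  b26=0 t=1,i=13
  ##..#|#  b25=1 t=0,i=19
  ##...|#  b24=1 t=1,i=21
  #.###|.  b23=0 t=2,i=21
  #.##.|#  b22=1 t=0,i=17
  #.#.#|.  b21=0 t=0,i=0
  #.#..|.  b20=0 t=0,i=6
  #..##|#  b19=1 t=2,i=14
  #..#.|#  b18=1 t=0,i=8
  #...#|#  b17=1 t=2,i=10
  #....|#  b16=1 t=0,i=11
  .####|.  b15=0 t=1,i=9
  .###.|.  b14=0 t=4,i=13
  .##.#|.  b13=0 t=0,i=15
  .##..|.  b12=0 t=0,i=18
  .#.##|#  b11=1 t=1,i=15
  .#.#.|.  b10=0 t=0,i=1
  .#..#|.  b9=0 t=0,i=7
  .#...|#  b8=1 t=0,i=10
  ..###|#  b7=1 t=1,i=8
  ..##.|#  b6=1 t=0,i=14
  ..#.#|.  b5=0 t=0,i=21
  ..#..|#  b4=1 t=0,i=9
  ...##|.  b3=0 t=0,i=13
  ...#.|#  b2=1 t=2,i=11
  ....#|#  b1=1 t=0,i=12
  .....|#  b0=1 t=1,i=0
  bits 00101011010011110000100111010111 = 726600151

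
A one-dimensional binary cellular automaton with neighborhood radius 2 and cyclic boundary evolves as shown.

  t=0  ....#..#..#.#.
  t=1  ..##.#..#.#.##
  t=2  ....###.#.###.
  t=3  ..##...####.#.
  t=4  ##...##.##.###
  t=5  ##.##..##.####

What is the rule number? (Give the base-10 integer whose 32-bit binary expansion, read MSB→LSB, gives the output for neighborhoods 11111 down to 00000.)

3706882862

  nb #####: next=#  (t=4,i=13, bit31=1)
  nb ####.: next=#  (t=3,i=9, bit30=1)
  nb ###.#: next=.  (t=2,i=6, bit29=0)
  nb ###..: next=#  (t=2,i=12, bit28=1)
  nb ##.##: next=#  (t=4,i=7, bit27=1)
  nb ##.#.: next=#  (t=1,i=4, bit26=1)
  nb ##..#: next=.  (t=1,i=0, bit25=0)
  nb ##...: next=.  (t=2,i=13, bit24=0)
  nb #.###: next=#  (t=2,i=10, bit23=1)
  nb #.##.: next=#  (t=1,i=12, bit22=1)
  nb #.#.#: next=#  (t=1,i=10, bit21=1)
  nb #.#..: next=#  (t=0,i=12, bit20=1)
  nb #..##: next=.  (t=1,i=1, bit19=0)
  nb #..#.: next=.  (t=0,i=6, bit18=0)
  nb #...#: next=#  (t=3,i=0, bit17=1)
  nb #....: next=.  (t=0,i=0, bit16=0)
  nb .####: next=#  (t=3,i=8, bit15=1)
  nb .###.: next=.  (t=2,i=5, bit14=0)
  nb .##.#: next=.  (t=1,i=3, bit13=0)
  nb .##..: next=.  (t=1,i=13, bit12=0)
  nb .#.##: next=#  (t=1,i=11, bit11=1)
  nb .#.#.: next=.  (t=0,i=11, bit10=0)
  nb .#..#: next=#  (t=0,i=5, bit9=1)
  nb .#...: next=#  (t=0,i=13, bit8=1)
  nb ..###: next=.  (t=2,i=4, bit7=0)
  nb ..##.: next=.  (t=1,i=2, bit6=0)
  nb ..#.#: next=#  (t=0,i=10, bit5=1)
  nb ..#..: next=.  (t=0,i=4, bit4=0)
  nb ...##: next=#  (t=2,i=3, bit3=1)
  nb ...#.: next=#  (t=0,i=3, bit2=1)
  nb ....#: next=#  (t=0,i=2, bit1=1)
  nb .....: next=.  (t=0,i=1, bit0=0)
  bits 11011100111100101000101100101110 = 3706882862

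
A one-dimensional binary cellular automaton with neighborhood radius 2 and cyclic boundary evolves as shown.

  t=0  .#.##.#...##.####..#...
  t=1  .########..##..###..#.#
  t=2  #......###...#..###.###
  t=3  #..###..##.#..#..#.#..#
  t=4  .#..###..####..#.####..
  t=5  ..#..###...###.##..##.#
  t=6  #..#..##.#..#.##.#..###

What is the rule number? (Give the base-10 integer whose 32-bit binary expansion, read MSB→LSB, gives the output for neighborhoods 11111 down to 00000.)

  ##### -> .   bit 31 = 0  t=1,i=3
  ####. -> #   bit 30 = 1  t=0,i=15
  ###.# -> .   bit 29 = 0  t=2,i=18
  ###.. -> #   bit 28 = 1  t=0,i=16
  ##.## -> #   bit 27 = 1  t=0,i=12
  ##.#. -> #   bit 26 = 1  t=0,i=5
  ##..# -> #   bit 25 = 1  t=0,i=17
  ##... -> .   bit 24 = 0  t=2,i=1
  #.### -> .   bit 23 = 0  t=0,i=13
  #.##. -> #   bit 22 = 1  t=0,i=3
  #.#.# -> #   bit 21 = 1  t=1,i=22
  #.#.. -> #   bit 20 = 1  t=0,i=6
  #..## -> .   bit 19 = 0  t=1,i=10
  #..#. -> .   bit 18 = 0  t=0,i=18
  #...# -> #   bit 17 = 1  t=0,i=8
  #.... -> .   bit 16 = 0  t=0,i=21
  .#### -> .   bit 15 = 0  t=0,i=14
  .###. -> #   bit 14 = 1  t=1,i=16
  .##.# -> #   bit 13 = 1  t=0,i=4
  .##.. -> .   bit 12 = 0  t=1,i=12
  .#.## -> #   bit 11 = 1  t=0,i=2
  .#.#. -> #   bit 10 = 1  t=1,i=21
  .#..# -> #   bit 9 = 1  t=2,i=14
  .#... -> #   bit 8 = 1  t=0,i=7
  ..### -> .   bit 7 = 0  t=1,i=15
  ..##. -> .   bit 6 = 0  t=0,i=10
  ..#.# -> #   bit 5 = 1  t=0,i=1
  ..#.. -> .   bit 4 = 0  t=0,i=19
  ...## -> .   bit 3 = 0  t=0,i=9
  ...#. -> .   bit 2 = 0  t=0,i=0
  ....# -> #   bit 1 = 1  t=0,i=22
  ..... -> #   bit 0 = 1  t=2,i=3
  bits 01011110011100100110111100100011 = 1584557859

1584557859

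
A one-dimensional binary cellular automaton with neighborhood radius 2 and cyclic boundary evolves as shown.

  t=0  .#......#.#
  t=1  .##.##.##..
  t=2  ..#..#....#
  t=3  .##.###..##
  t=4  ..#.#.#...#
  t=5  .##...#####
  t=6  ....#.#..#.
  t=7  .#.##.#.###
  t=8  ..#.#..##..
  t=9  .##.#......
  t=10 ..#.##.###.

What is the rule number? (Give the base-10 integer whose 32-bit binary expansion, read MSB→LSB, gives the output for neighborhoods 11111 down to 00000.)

  [31] ##### => .  t=5,i=8
  [30] ####. => #  t=5,i=9
  [29] ###.# => .  t=5,i=10
  [28] ###.. => #  t=3,i=6
  [27] ##.## => .  t=1,i=3
  [26] ##.#. => .  t=7,i=0
  [25] ##..# => .  t=3,i=7
  [24] ##... => .  t=1,i=9
  [23] #.### => #  t=3,i=4
  [22] #.##. => .  t=1,i=4
  [21] #.#.# => .  t=0,i=10
  [20] #.#.. => #  t=0,i=1
  [19] #..## => .  t=3,i=8
  [18] #..#. => #  t=2,i=1
  [17] #...# => #  t=1,i=10
  [16] #.... => .  t=0,i=3
  [15] .#### => .  t=5,i=7
  [14] .###. => .  t=3,i=5
  [13] .##.# => #  t=1,i=2
  [12] .##.. => .  t=1,i=8
  [11] .#.## => #  t=7,i=2
  [10] .#.#. => .  t=0,i=0
  [9] .#..# => .  t=2,i=0
  [8] .#... => #  t=0,i=2
  [7] ..### => #  t=5,i=6
  [6] ..##. => .  t=1,i=1
  [5] ..#.# => #  t=0,i=8
  [4] ..#.. => #  t=2,i=2
  [3] ...## => .  t=1,i=0
  [2] ...#. => #  t=0,i=7
  [1] ....# => .  t=0,i=6
  [0] ..... => #  t=0,i=4
  bits 01010000100101100010100110110101 = 1352018357

1352018357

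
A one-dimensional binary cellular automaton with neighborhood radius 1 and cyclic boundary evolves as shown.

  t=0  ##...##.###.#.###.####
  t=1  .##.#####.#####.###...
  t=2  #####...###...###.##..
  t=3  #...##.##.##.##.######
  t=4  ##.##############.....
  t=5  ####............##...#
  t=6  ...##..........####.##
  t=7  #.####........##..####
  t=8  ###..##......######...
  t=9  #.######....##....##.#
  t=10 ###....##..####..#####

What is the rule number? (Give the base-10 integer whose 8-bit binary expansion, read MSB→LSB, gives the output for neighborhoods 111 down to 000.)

  ###|.  b7=0 t=0,i=0
  ##.|#  b6=1 t=0,i=1
  #.#|#  b5=1 t=0,i=7
  #..|#  b4=1 t=0,i=2
  .##|#  b3=1 t=0,i=5
  .#.|#  b2=1 t=0,i=12
  ..#|#  b1=1 t=0,i=4
  ...|.  b0=0 t=0,i=3
  bits 01111110 = 126

126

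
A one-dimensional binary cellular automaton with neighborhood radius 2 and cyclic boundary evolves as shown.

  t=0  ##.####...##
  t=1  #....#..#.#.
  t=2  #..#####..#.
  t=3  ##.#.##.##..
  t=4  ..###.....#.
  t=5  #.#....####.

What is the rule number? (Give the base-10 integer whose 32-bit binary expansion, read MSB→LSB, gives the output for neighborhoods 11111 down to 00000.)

3325430423

  [31] ##### => #  t=2,i=5
  [30] ####. => #  t=0,i=0
  [29] ###.# => .  t=0,i=1
  [28] ###.. => .  t=0,i=6
  [27] ##.## => .  t=0,i=2
  [26] ##.#. => #  t=3,i=2
  [25] ##..# => #  t=2,i=8
  [24] ##... => .  t=0,i=7
  [23] #.### => .  t=0,i=3
  [22] #.##. => .  t=3,i=5
  [21] #.#.# => #  t=1,i=10
  [20] #.#.. => #  t=1,i=0
  [19] #..## => .  t=2,i=2
  [18] #..#. => #  t=1,i=7
  [17] #...# => #  t=0,i=8
  [16] #.... => .  t=1,i=2
  [15] .#### => .  t=0,i=4
  [14] .###. => .  t=4,i=3
  [13] .##.# => .  t=3,i=1
  [12] .##.. => .  t=3,i=9
  [11] .#.## => #  t=3,i=4
  [10] .#.#. => .  t=1,i=9
  [9] .#..# => #  t=1,i=6
  [8] .#... => .  t=1,i=1
  [7] ..### => #  t=0,i=10
  [6] ..##. => .  t=3,i=0
  [5] ..#.# => .  t=1,i=8
  [4] ..#.. => #  t=1,i=5
  [3] ...## => .  t=0,i=9
  [2] ...#. => #  t=1,i=4
  [1] ....# => #  t=1,i=3
  [0] ..... => #  t=4,i=7
  bits 11000110001101100000101010010111 = 3325430423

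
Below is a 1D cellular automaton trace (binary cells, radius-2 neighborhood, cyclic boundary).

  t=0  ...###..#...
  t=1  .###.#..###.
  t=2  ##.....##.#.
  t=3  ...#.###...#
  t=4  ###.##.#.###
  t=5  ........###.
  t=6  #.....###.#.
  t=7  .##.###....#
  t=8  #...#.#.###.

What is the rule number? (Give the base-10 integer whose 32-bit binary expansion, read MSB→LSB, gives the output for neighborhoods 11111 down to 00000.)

  #####|.  b31=0 t=4,i=0
  ####.|.  b30=0 t=4,i=1
  ###.#|.  b29=0 t=1,i=3
  ###..|#  b28=1 t=0,i=5
  ##.##|.  b27=0 t=4,i=3
  ##.#.|.  b26=0 t=1,i=4
  ##..#|.  b25=0 t=0,i=6
  ##...|.  b24=0 t=2,i=2
  #.###|#  b23=1 t=3,i=5
  #.##.|.  b22=0 t=2,i=0
  #.#.#|.  b21=0 t=2,i=10
  #.#..|.  b20=0 t=1,i=5
  #..##|#  b19=1 t=1,i=0
  #..#.|.  b18=0 t=0,i=7
  #...#|#  b17=1 t=3,i=1
  #....|#  b16=1 t=0,i=10
  .####|#  b15=1 t=4,i=10
  .###.|.  b14=0 t=0,i=4
  .##.#|.  b13=0 t=2,i=8
  .##..|.  b12=0 t=2,i=1
  .#.##|#  b11=1 t=2,i=11
  .#.#.|#  b10=1 t=6,i=11
  .#..#|.  b9=0 t=1,i=6
  .#...|#  b8=1 t=0,i=9
  ..###|#  b7=1 t=0,i=3
  ..##.|#  b6=1 t=2,i=7
  ..#.#|.  b5=0 t=3,i=3
  ..#..|#  b4=1 t=0,i=8
  ...##|#  b3=1 t=0,i=2
  ...#.|#  b2=1 t=3,i=2
  ....#|#  b1=1 t=0,i=1
  .....|.  b0=0 t=0,i=0
  bits 00010000100010111000110111011110 = 277581278

277581278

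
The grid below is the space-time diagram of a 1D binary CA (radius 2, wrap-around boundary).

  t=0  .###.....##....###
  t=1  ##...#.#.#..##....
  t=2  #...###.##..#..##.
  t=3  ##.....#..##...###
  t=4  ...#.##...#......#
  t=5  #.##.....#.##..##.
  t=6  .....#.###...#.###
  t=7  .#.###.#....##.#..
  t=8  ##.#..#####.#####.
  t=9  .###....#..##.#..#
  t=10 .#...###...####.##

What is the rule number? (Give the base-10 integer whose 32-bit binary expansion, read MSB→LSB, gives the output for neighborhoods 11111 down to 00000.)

  #####|#  b31=1 t=3,i=17
  ####.|.  b30=0 t=3,i=0
  ###.#|.  b29=0 t=0,i=17
  ###..|.  b28=0 t=0,i=3
  ##.##|#  b27=1 t=0,i=0
  ##.#.|#  b26=1 t=2,i=17
  ##..#|#  b25=1 t=2,i=10
  ##...|.  b24=0 t=0,i=4
  #.###|#  b23=1 t=0,i=1
  #.##.|.  b22=0 t=2,i=8
  #.#.#|.  b21=0 t=1,i=7
  #.#..|#  b20=1 t=1,i=9
  #..##|.  b19=0 t=1,i=11
  #..#.|#  b18=1 t=2,i=11
  #...#|.  b17=0 t=1,i=3
  #....|#  b16=1 t=0,i=5
  .####|.  b15=0 t=3,i=16
  .###.|.  b14=0 t=0,i=2
  .##.#|#  b13=1 t=2,i=16
  .##..|.  b12=0 t=0,i=10
  .#.##|.  b11=0 t=4,i=4
  .#.#.|#  b10=1 t=1,i=6
  .#..#|.  b9=0 t=1,i=10
  .#...|#  b8=1 t=2,i=1
  ..###|.  b7=0 t=0,i=15
  ..##.|#  b6=1 t=0,i=9
  ..#.#|#  b5=1 t=1,i=5
  ..#..|.  b4=0 t=2,i=12
  ...##|.  b3=0 t=0,i=8
  ...#.|#  b2=1 t=1,i=4
  ....#|#  b1=1 t=0,i=7
  .....|.  b0=0 t=0,i=6
  bits 10001110100101010010010101100110 = 2392139110

2392139110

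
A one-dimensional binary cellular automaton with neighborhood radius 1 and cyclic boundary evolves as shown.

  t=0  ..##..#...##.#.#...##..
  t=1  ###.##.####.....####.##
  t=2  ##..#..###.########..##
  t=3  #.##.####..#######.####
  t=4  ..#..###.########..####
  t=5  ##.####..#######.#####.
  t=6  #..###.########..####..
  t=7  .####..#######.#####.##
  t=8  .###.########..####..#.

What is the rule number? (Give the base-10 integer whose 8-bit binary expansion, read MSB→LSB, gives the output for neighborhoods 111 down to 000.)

155

  ###|#  b7=1 t=1,i=0
  ##.|.  b6=0 t=0,i=3
  #.#|.  b5=0 t=0,i=12
  #..|#  b4=1 t=0,i=4
  .##|#  b3=1 t=0,i=2
  .#.|.  b2=0 t=0,i=6
  ..#|#  b1=1 t=0,i=1
  ...|#  b0=1 t=0,i=0
  bits 10011011 = 155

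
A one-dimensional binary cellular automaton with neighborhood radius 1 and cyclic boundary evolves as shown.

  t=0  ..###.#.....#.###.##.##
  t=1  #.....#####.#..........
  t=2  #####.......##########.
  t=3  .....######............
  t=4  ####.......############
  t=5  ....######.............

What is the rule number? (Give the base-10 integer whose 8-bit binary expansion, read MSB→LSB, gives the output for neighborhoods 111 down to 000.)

  nb ###: next=.  (t=0,i=3, bit7=0)
  nb ##.: next=.  (t=0,i=4, bit6=0)
  nb #.#: next=.  (t=0,i=5, bit5=0)
  nb #..: next=#  (t=0,i=0, bit4=1)
  nb .##: next=.  (t=0,i=2, bit3=0)
  nb .#.: next=#  (t=0,i=6, bit2=1)
  nb ..#: next=.  (t=0,i=1, bit1=0)
  nb ...: next=#  (t=0,i=8, bit0=1)
  bits 00010101 = 21

21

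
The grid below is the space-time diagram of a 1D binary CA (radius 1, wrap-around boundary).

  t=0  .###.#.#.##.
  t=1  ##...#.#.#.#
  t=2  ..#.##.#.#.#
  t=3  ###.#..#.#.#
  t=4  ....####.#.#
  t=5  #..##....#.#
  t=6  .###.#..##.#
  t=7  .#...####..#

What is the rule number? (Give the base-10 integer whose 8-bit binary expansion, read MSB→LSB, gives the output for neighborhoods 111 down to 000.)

  ###|.  b7=0 t=0,i=2
  ##.|.  b6=0 t=0,i=3
  #.#|.  b5=0 t=0,i=4
  #..|#  b4=1 t=0,i=11
  .##|#  b3=1 t=0,i=1
  .#.|#  b2=1 t=0,i=5
  ..#|#  b1=1 t=0,i=0
  ...|.  b0=0 t=1,i=3
  bits 00011110 = 30

30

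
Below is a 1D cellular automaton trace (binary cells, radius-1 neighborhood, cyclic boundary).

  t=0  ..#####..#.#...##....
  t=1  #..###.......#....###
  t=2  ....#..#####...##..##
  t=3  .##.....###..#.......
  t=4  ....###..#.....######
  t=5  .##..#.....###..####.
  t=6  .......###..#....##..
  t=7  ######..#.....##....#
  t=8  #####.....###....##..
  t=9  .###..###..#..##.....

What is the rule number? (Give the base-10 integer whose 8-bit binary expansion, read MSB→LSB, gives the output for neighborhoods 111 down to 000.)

  [7] ### => #  t=0,i=3
  [6] ##. => .  t=0,i=6
  [5] #.# => .  t=0,i=10
  [4] #.. => .  t=0,i=7
  [3] .## => .  t=0,i=2
  [2] .#. => .  t=0,i=9
  [1] ..# => .  t=0,i=1
  [0] ... => #  t=0,i=0
  bits 10000001 = 129

129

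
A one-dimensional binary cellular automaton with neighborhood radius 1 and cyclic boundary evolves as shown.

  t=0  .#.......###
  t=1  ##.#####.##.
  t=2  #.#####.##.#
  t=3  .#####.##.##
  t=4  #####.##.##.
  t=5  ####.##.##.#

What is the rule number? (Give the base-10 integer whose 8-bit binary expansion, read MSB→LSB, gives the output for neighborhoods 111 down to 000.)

  nb ###: next=#  (t=0,i=10, bit7=1)
  nb ##.: next=.  (t=0,i=11, bit6=0)
  nb #.#: next=#  (t=0,i=0, bit5=1)
  nb #..: next=.  (t=0,i=2, bit4=0)
  nb .##: next=#  (t=0,i=9, bit3=1)
  nb .#.: next=#  (t=0,i=1, bit2=1)
  nb ..#: next=.  (t=0,i=8, bit1=0)
  nb ...: next=#  (t=0,i=3, bit0=1)
  bits 10101101 = 173

173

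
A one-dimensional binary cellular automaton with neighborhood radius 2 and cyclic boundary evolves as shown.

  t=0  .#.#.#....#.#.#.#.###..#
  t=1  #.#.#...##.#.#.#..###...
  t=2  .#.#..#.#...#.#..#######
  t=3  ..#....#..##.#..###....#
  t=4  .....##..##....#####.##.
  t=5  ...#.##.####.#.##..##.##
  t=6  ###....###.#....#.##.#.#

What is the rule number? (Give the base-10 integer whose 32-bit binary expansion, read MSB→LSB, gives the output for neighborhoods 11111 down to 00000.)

  [31] ##### => .  t=2,i=19
  [30] ####. => .  t=2,i=22
  [29] ###.# => #  t=2,i=23
  [28] ###.. => #  t=0,i=20
  [27] ##.## => #  t=4,i=20
  [26] ##.#. => .  t=1,i=10
  [25] ##..# => .  t=0,i=21
  [24] ##... => #  t=1,i=21
  [23] #.### => #  t=0,i=18
  [22] #.##. => .  t=4,i=21
  [21] #.#.# => .  t=0,i=1
  [20] #.#.. => .  t=0,i=5
  [19] #..## => #  t=1,i=17
  [18] #..#. => .  t=0,i=22
  [17] #...# => #  t=1,i=6
  [16] #.... => .  t=0,i=7
  [15] .#### => #  t=2,i=18
  [14] .###. => #  t=0,i=19
  [13] .##.# => .  t=1,i=9
  [12] .##.. => #  t=4,i=6
  [11] .#.## => .  t=0,i=17
  [10] .#.#. => #  t=0,i=0
  [9] .#..# => .  t=1,i=16
  [8] .#... => .  t=0,i=6
  [7] ..### => #  t=1,i=18
  [6] ..##. => #  t=1,i=8
  [5] ..#.# => .  t=0,i=10
  [4] ..#.. => .  t=3,i=2
  [3] ...## => .  t=1,i=7
  [2] ...#. => #  t=0,i=9
  [1] ....# => #  t=0,i=8
  [0] ..... => .  t=4,i=1
  bits 00111001100010101101010011000110 = 965399750

965399750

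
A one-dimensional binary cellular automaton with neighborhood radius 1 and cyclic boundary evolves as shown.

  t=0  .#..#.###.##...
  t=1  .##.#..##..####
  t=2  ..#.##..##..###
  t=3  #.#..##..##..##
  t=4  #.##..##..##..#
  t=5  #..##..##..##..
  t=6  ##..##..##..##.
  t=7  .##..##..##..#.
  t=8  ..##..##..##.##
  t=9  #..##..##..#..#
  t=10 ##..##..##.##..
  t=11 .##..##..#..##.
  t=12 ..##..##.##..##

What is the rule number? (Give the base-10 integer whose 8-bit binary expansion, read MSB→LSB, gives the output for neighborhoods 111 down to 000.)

  ###|#  b7=1 t=0,i=7
  ##.|#  b6=1 t=0,i=8
  #.#|.  b5=0 t=0,i=5
  #..|#  b4=1 t=0,i=2
  .##|.  b3=0 t=0,i=6
  .#.|#  b2=1 t=0,i=1
  ..#|.  b1=0 t=0,i=0
  ...|#  b0=1 t=0,i=13
  bits 11010101 = 213

213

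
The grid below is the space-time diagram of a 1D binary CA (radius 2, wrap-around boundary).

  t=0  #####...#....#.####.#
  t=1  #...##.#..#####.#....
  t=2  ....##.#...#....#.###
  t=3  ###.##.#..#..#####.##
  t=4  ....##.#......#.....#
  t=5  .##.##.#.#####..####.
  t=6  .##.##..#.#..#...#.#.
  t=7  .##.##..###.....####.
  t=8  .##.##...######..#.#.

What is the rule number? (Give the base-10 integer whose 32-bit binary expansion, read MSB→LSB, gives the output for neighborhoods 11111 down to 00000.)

  #####|.  b31=0 t=0,i=1
  ####.|.  b30=0 t=0,i=3
  ###.#|.  b29=0 t=0,i=18
  ###..|#  b28=1 t=0,i=4
  ##.##|.  b27=0 t=0,i=19
  ##.#.|.  b26=0 t=1,i=6
  ##..#|.  b25=0 t=5,i=14
  ##...|#  b24=1 t=0,i=5
  #.###|.  b23=0 t=0,i=15
  #.##.|#  b22=1 t=3,i=4
  #.#.#|.  b21=0 t=5,i=7
  #.#..|#  b20=1 t=1,i=7
  #..##|.  b19=0 t=1,i=9
  #..#.|.  b18=0 t=3,i=9
  #...#|.  b17=0 t=0,i=6
  #....|#  b16=1 t=0,i=10
  .####|#  b15=1 t=0,i=0
  .###.|#  b14=1 t=2,i=19
  .##.#|#  b13=1 t=1,i=5
  .##..|#  b12=1 t=6,i=5
  .#.##|#  b11=1 t=0,i=14
  .#.#.|#  b10=1 t=6,i=9
  .#..#|.  b9=0 t=1,i=8
  .#...|.  b8=0 t=0,i=9
  ..###|.  b7=0 t=1,i=10
  ..##.|#  b6=1 t=1,i=4
  ..#.#|#  b5=1 t=0,i=13
  ..#..|.  b4=0 t=0,i=8
  ...##|.  b3=0 t=1,i=3
  ...#.|#  b2=1 t=0,i=7
  ....#|#  b1=1 t=0,i=11
  .....|#  b0=1 t=4,i=10
  bits 00010001010100011111110001100111 = 290585703

290585703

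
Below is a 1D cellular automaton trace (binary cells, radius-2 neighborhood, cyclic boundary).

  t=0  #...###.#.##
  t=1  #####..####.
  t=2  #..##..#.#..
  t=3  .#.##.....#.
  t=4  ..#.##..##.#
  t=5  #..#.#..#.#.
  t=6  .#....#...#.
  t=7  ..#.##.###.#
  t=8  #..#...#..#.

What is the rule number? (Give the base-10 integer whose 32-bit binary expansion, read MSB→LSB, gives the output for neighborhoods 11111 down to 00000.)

  nb #####: next=.  (t=1,i=2, bit31=0)
  nb ####.: next=#  (t=1,i=3, bit30=1)
  nb ###.#: next=.  (t=0,i=6, bit29=0)
  nb ###..: next=#  (t=0,i=0, bit28=1)
  nb ##.##: next=.  (t=1,i=11, bit27=0)
  nb ##.#.: next=#  (t=0,i=7, bit26=1)
  nb ##..#: next=.  (t=1,i=5, bit25=0)
  nb ##...: next=#  (t=0,i=1, bit24=1)
  nb #.###: next=#  (t=0,i=10, bit23=1)
  nb #.##.: next=.  (t=3,i=3, bit22=0)
  nb #.#.#: next=#  (t=0,i=8, bit21=1)
  nb #.#..: next=.  (t=2,i=9, bit20=0)
  nb #..##: next=.  (t=1,i=6, bit19=0)
  nb #..#.: next=.  (t=2,i=6, bit18=0)
  nb #...#: next=#  (t=0,i=2, bit17=1)
  nb #....: next=.  (t=3,i=6, bit16=0)
  nb .####: next=.  (t=1,i=1, bit15=0)
  nb .###.: next=.  (t=0,i=5, bit14=0)
  nb .##.#: next=.  (t=4,i=9, bit13=0)
  nb .##..: next=#  (t=2,i=4, bit12=1)
  nb .#.##: next=#  (t=0,i=9, bit11=1)
  nb .#.#.: next=.  (t=2,i=8, bit10=0)
  nb .#..#: next=#  (t=2,i=1, bit9=1)
  nb .#...: next=#  (t=6,i=2, bit8=1)
  nb ..###: next=#  (t=0,i=4, bit7=1)
  nb ..##.: next=#  (t=2,i=3, bit6=1)
  nb ..#.#: next=.  (t=2,i=7, bit5=0)
  nb ..#..: next=.  (t=2,i=0, bit4=0)
  nb ...##: next=#  (t=0,i=3, bit3=1)
  nb ...#.: next=#  (t=3,i=9, bit2=1)
  nb ....#: next=#  (t=3,i=8, bit1=1)
  nb .....: next=.  (t=3,i=7, bit0=0)
  bits 01010101101000100001101111001110 = 1436687310

1436687310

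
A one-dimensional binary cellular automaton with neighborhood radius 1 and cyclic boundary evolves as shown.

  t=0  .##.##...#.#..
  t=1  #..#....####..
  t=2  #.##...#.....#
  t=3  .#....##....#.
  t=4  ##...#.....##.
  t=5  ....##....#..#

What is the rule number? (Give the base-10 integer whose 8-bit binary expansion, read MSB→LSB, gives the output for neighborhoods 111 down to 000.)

38

  ###|.  b7=0 t=1,i=9
  ##.|.  b6=0 t=0,i=2
  #.#|#  b5=1 t=0,i=3
  #..|.  b4=0 t=0,i=6
  .##|.  b3=0 t=0,i=1
  .#.|#  b2=1 t=0,i=9
  ..#|#  b1=1 t=0,i=0
  ...|.  b0=0 t=0,i=7
  bits 00100110 = 38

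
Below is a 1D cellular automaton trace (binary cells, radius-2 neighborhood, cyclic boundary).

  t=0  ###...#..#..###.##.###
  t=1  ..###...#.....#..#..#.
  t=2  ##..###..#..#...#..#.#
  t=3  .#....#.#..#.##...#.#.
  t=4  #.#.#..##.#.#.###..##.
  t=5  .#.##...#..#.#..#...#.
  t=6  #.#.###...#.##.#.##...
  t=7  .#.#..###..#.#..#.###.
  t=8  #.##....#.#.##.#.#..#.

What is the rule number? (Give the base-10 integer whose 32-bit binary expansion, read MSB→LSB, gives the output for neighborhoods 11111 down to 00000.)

823573770

  nb #####: next=.  (t=0,i=0, bit31=0)
  nb ####.: next=.  (t=0,i=1, bit30=0)
  nb ###.#: next=#  (t=0,i=14, bit29=1)
  nb ###..: next=#  (t=0,i=2, bit28=1)
  nb ##.##: next=.  (t=0,i=15, bit27=0)
  nb ##.#.: next=.  (t=4,i=9, bit26=0)
  nb ##..#: next=.  (t=2,i=2, bit25=0)
  nb ##...: next=#  (t=0,i=3, bit24=1)
  nb #.###: next=.  (t=0,i=19, bit23=0)
  nb #.##.: next=.  (t=0,i=16, bit22=0)
  nb #.#.#: next=.  (t=4,i=0, bit21=0)
  nb #.#..: next=#  (t=3,i=8, bit20=1)
  nb #..##: next=.  (t=0,i=11, bit19=0)
  nb #..#.: next=#  (t=0,i=8, bit18=1)
  nb #...#: next=#  (t=0,i=4, bit17=1)
  nb #....: next=.  (t=1,i=10, bit16=0)
  nb .####: next=#  (t=0,i=20, bit15=1)
  nb .###.: next=.  (t=0,i=13, bit14=0)
  nb .##.#: next=#  (t=0,i=17, bit13=1)
  nb .##..: next=#  (t=3,i=14, bit12=1)
  nb .#.##: next=#  (t=2,i=20, bit11=1)
  nb .#.#.: next=#  (t=3,i=7, bit10=1)
  nb .#..#: next=.  (t=0,i=7, bit9=0)
  nb .#...: next=#  (t=1,i=9, bit8=1)
  nb ..###: next=.  (t=0,i=12, bit7=0)
  nb ..##.: next=.  (t=4,i=7, bit6=0)
  nb ..#.#: next=.  (t=2,i=19, bit5=0)
  nb ..#..: next=.  (t=0,i=6, bit4=0)
  nb ...##: next=#  (t=1,i=1, bit3=1)
  nb ...#.: next=.  (t=0,i=5, bit2=0)
  nb ....#: next=#  (t=1,i=12, bit1=1)
  nb .....: next=.  (t=1,i=11, bit0=0)
  bits 00110001000101101011110100001010 = 823573770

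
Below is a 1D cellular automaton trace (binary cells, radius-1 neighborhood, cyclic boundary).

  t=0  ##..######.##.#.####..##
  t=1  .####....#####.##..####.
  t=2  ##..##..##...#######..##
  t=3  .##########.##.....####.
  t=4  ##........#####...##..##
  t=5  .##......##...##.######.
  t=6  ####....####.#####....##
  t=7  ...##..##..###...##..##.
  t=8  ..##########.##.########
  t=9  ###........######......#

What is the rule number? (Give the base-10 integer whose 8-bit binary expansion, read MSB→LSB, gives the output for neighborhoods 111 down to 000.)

122

  ###|.  b7=0 t=0,i=0
  ##.|#  b6=1 t=0,i=1
  #.#|#  b5=1 t=0,i=10
  #..|#  b4=1 t=0,i=2
  .##|#  b3=1 t=0,i=4
  .#.|.  b2=0 t=0,i=14
  ..#|#  b1=1 t=0,i=3
  ...|.  b0=0 t=1,i=6
  bits 01111010 = 122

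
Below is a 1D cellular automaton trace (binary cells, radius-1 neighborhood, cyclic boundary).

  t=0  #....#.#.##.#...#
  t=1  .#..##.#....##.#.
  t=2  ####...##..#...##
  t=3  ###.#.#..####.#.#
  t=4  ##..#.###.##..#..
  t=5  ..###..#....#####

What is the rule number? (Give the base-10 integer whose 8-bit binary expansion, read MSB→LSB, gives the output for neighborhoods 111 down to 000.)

  ### -> #   bit 7 = 1  t=2,i=0
  ##. -> .   bit 6 = 0  t=0,i=0
  #.# -> .   bit 5 = 0  t=0,i=6
  #.. -> #   bit 4 = 1  t=0,i=1
  .## -> .   bit 3 = 0  t=0,i=9
  .#. -> #   bit 2 = 1  t=0,i=5
  ..# -> #   bit 1 = 1  t=0,i=4
  ... -> .   bit 0 = 0  t=0,i=2
  bits 10010110 = 150

150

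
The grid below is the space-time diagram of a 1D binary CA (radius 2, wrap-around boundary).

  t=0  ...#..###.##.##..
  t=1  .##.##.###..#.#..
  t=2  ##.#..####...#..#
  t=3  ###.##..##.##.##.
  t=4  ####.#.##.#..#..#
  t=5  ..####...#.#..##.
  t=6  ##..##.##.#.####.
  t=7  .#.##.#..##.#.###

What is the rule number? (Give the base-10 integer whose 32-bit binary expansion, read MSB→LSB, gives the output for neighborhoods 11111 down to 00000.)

  [31] ##### => .  t=4,i=1
  [30] ####. => #  t=2,i=8
  [29] ###.# => #  t=0,i=8
  [28] ###.. => #  t=1,i=9
  [27] ##.## => #  t=0,i=9
  [26] ##.#. => #  t=2,i=2
  [25] ##..# => .  t=1,i=10
  [24] ##... => .  t=0,i=15
  [23] #.### => #  t=1,i=7
  [22] #.##. => .  t=0,i=10
  [21] #.#.# => #  t=4,i=5
  [20] #.#.. => .  t=1,i=14
  [19] #..## => #  t=0,i=5
  [18] #..#. => .  t=1,i=11
  [17] #...# => #  t=1,i=16
  [16] #.... => .  t=0,i=16
  [15] .#### => .  t=2,i=7
  [14] .###. => #  t=0,i=7
  [13] .##.# => .  t=0,i=11
  [12] .##.. => #  t=0,i=14
  [11] .#.## => .  t=4,i=6
  [10] .#.#. => #  t=1,i=13
  [9] .#..# => #  t=0,i=4
  [8] .#... => .  t=1,i=15
  [7] ..### => .  t=0,i=6
  [6] ..##. => #  t=1,i=1
  [5] ..#.# => .  t=1,i=12
  [4] ..#.. => .  t=0,i=3
  [3] ...## => #  t=1,i=0
  [2] ...#. => #  t=0,i=2
  [1] ....# => #  t=0,i=1
  [0] ..... => .  t=0,i=0
  bits 01111100101010100101011001001110 = 2091537998

2091537998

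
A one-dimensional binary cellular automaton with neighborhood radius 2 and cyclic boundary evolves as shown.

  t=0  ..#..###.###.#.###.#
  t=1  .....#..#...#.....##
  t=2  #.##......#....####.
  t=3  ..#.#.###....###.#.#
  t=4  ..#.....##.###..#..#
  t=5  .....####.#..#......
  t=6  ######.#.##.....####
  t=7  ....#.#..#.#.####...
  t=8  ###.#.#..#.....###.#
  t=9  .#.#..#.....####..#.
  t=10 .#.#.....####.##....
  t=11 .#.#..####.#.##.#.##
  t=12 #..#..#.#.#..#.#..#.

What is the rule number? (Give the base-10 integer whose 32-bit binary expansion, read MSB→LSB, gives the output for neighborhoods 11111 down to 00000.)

1565655275

  ##### -> .   bit 31 = 0  t=6,i=0
  ####. -> #   bit 30 = 1  t=2,i=17
  ###.# -> .   bit 29 = 0  t=0,i=7
  ###.. -> #   bit 28 = 1  t=3,i=8
  ##.## -> #   bit 27 = 1  t=0,i=8
  ##.#. -> #   bit 26 = 1  t=0,i=12
  ##..# -> .   bit 25 = 0  t=4,i=14
  ##... -> #   bit 24 = 1  t=1,i=0
  #.### -> .   bit 23 = 0  t=0,i=9
  #.##. -> #   bit 22 = 1  t=2,i=2
  #.#.# -> .   bit 21 = 0  t=0,i=13
  #.#.. -> #   bit 20 = 1  t=0,i=19
  #..## -> .   bit 19 = 0  t=0,i=4
  #..#. -> .   bit 18 = 0  t=0,i=1
  #...# -> #   bit 17 = 1  t=1,i=10
  #.... -> .   bit 16 = 0  t=1,i=1
  .#### -> .   bit 15 = 0  t=2,i=16
  .###. -> .   bit 14 = 0  t=0,i=6
  .##.# -> .   bit 13 = 0  t=4,i=9
  .##.. -> .   bit 12 = 0  t=1,i=19
  .#.## -> .   bit 11 = 0  t=0,i=14
  .#.#. -> .   bit 10 = 0  t=3,i=3
  .#..# -> .   bit 9 = 0  t=0,i=0
  .#... -> .   bit 8 = 0  t=1,i=9
  ..### -> #   bit 7 = 1  t=0,i=5
  ..##. -> #   bit 6 = 1  t=1,i=18
  ..#.# -> #   bit 5 = 1  t=3,i=2
  ..#.. -> .   bit 4 = 0  t=0,i=2
  ...## -> #   bit 3 = 1  t=1,i=17
  ...#. -> .   bit 2 = 0  t=1,i=4
  ....# -> #   bit 1 = 1  t=1,i=3
  ..... -> #   bit 0 = 1  t=1,i=2
  bits 01011101010100100000000011101011 = 1565655275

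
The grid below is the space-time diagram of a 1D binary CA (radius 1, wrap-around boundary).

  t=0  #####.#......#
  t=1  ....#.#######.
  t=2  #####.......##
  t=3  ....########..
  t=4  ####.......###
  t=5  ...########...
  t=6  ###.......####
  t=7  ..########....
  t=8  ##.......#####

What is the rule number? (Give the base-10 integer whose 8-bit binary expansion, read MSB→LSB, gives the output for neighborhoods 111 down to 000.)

87

  [7] ### => .  t=0,i=0
  [6] ##. => #  t=0,i=4
  [5] #.# => .  t=0,i=5
  [4] #.. => #  t=0,i=7
  [3] .## => .  t=0,i=13
  [2] .#. => #  t=0,i=6
  [1] ..# => #  t=0,i=12
  [0] ... => #  t=0,i=8
  bits 01010111 = 87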